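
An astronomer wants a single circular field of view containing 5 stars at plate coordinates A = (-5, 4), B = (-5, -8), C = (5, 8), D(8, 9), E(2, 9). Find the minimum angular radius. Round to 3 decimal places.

By Welzl's lemma the MEC is supported by two points (diametrically opposite) or three points (on a circumcircle).
The farthest pair is B–D with squared distance 458. The circle on this segment as diameter has centre (1.5, 0.5) and r² = 458/4 = 114.5.
Check A: distance² to centre = 54.5 ≤ 114.5, so it lies inside.
All remaining points lie in this disk, and no smaller disk contains both endpoints, so this is the minimum enclosing circle.
r = √(114.5) ≈ 10.700.

10.700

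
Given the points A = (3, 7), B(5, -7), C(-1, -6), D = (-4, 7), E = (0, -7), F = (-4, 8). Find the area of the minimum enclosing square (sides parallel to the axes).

The bounding box has width 9 and height 15.
An axis-aligned square enclosing the set must have side ≥ max(width, height).
So the minimum side is max(9, 15) = 15.
Area = 15² = 225.

225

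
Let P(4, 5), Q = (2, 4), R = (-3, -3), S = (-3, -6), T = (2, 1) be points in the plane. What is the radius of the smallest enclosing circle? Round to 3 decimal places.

6.519

The farthest pair is P–S with squared distance 170. The circle on this segment as diameter has centre (0.5, -0.5) and r² = 170/4 = 42.5.
Check Q: distance² to centre = 22.5 ≤ 42.5, so it lies inside.
All remaining points lie in this disk, and no smaller disk contains both endpoints, so this is the minimum enclosing circle.
r = √(42.5) ≈ 6.519.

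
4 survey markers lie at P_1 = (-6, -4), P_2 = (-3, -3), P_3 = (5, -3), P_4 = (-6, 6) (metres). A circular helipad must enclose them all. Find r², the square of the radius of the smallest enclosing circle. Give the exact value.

6161/121

The minimum enclosing circle is determined by three boundary points: P_1, P_3, P_4.
Their circumcentre is (-10/11, 1) with r² = 6161/121.
The farthest remaining point P_2 is at distance² 2465/121 ≤ 6161/121.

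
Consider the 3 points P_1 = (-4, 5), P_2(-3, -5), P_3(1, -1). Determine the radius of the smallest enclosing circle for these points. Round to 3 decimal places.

5.025

Side lengths²: P_1P_2² = 101, P_1P_3² = 61, P_2P_3² = 32.
Since P_1P_2² = 101 ≥ 61 + 32 = 93, the angle opposite P_1P_2 is not acute, so the smallest enclosing circle has P_1P_2 as diameter.
Centre = midpoint of P_1P_2 = (-3.5, 0), r² = 101/4 = 25.25.
r = √(25.25) ≈ 5.025.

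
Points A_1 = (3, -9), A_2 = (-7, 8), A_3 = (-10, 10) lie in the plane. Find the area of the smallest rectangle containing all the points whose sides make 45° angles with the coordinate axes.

112

In coordinates u = x + y, v = x − y the rectangle is axis-aligned; the map (x,y)→(u,v) scales areas by 2.
u-values: -6, 1, 0; range = 1 − (-6) = 7.
v-values: 12, -15, -20; range = 12 − (-20) = 32.
Area = (7 × 32) / 2 = 112.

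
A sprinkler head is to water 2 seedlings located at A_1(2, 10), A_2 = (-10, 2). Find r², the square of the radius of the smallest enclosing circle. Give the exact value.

The smallest circle enclosing two points has them as diameter endpoints.
Centre = midpoint = (-4, 6); r² = |A_1A_2|²/4 = 208/4 = 52.

52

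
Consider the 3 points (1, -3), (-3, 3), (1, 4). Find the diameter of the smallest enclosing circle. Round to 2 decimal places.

7.43

Call the three points A, B, C in the order given.
Side lengths²: AB² = 52, AC² = 49, BC² = 17.
Since AB² = 52 < 49 + 17 = 66, the triangle is acute, so the smallest enclosing circle is the circumcircle.
Circumcentre = (-0.25, 0.5), r² = 13.8125.
Diameter = 2r = 2√(13.8125) ≈ 7.43.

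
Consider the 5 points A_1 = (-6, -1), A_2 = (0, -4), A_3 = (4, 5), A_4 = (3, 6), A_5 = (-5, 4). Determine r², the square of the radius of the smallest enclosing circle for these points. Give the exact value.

8245/242

The minimum enclosing circle is determined by three boundary points: A_1, A_2, A_3.
Their circumcentre is (-19/22, 39/22) with r² = 8245/242.
The farthest remaining point A_4 is at distance² 7937/242 ≤ 8245/242.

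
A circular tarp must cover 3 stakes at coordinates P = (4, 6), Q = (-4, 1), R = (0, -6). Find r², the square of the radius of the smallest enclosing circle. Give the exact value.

Side lengths²: PQ² = 89, PR² = 160, QR² = 65.
Since PR² = 160 ≥ 89 + 65 = 154, the angle opposite PR is not acute, so the smallest enclosing circle has PR as diameter.
Centre = midpoint of PR = (2, 0), r² = 160/4 = 40.

40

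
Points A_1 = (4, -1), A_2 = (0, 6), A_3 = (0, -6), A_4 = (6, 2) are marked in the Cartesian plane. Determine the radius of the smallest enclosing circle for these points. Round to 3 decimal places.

The minimum enclosing circle of a finite set is fixed by two of the points (as a diameter) or three (as a circumcircle).
The minimum enclosing circle is determined by three boundary points: A_2, A_3, A_4.
Their circumcentre is (1/3, 0) with r² = 325/9.
The farthest remaining point A_1 is at distance² 130/9 ≤ 325/9.
r = √(325/9) ≈ 6.009.

6.009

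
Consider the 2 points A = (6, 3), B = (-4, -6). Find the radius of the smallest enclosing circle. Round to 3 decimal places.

6.727

The smallest circle enclosing two points has them as diameter endpoints.
Centre = midpoint = (1, -1.5); r² = |AB|²/4 = 181/4 = 45.25.
r = √(45.25) ≈ 6.727.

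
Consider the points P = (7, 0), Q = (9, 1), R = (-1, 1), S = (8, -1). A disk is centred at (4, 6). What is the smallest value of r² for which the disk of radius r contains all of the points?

The required radius is the distance from (4, 6) to the farthest point.
Squared distances: 45, 50, 50, 65.
Maximum is 65, attained at S.

65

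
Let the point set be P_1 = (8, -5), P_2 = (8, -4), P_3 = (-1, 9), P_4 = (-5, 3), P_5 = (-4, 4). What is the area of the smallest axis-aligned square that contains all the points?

The bounding box has width 13 and height 14.
An axis-aligned square enclosing the set must have side ≥ max(width, height).
So the minimum side is max(13, 14) = 14.
Area = 14² = 196.

196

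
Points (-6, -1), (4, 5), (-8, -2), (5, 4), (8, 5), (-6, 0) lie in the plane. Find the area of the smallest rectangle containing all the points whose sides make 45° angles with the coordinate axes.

In coordinates u = x + y, v = x − y the rectangle is axis-aligned; the map (x,y)→(u,v) scales areas by 2.
u-values: -7, 9, -10, 9, 13, -6; range = 13 − (-10) = 23.
v-values: -5, -1, -6, 1, 3, -6; range = 3 − (-6) = 9.
Area = (23 × 9) / 2 = 103.5.

103.5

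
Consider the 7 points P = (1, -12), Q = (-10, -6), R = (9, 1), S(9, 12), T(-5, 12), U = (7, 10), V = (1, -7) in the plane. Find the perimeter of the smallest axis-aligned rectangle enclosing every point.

86

Width = max x − min x = 9 − (-10) = 19.
Height = max y − min y = 12 − (-12) = 24.
Perimeter = 2(19 + 24) = 86.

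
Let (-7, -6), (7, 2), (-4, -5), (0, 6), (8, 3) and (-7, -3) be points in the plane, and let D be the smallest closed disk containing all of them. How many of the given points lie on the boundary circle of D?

A smallest enclosing disk is always determined by at most three of the input points on its boundary.
The farthest pair is (-7, -6)–(8, 3) with squared distance 306. The circle on this segment as diameter has centre (0.5, -1.5) and r² = 306/4 = 76.5.
Check (7, 2): distance² to centre = 54.5 ≤ 76.5, so it lies inside.
All remaining points lie in this disk, and no smaller disk contains both endpoints, so this is the minimum enclosing circle.
The points at distance exactly r from the centre are (-7, -6), (8, 3) — 2 points.

2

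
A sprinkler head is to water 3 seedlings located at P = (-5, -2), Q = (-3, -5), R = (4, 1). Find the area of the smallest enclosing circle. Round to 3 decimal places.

Side lengths²: PQ² = 13, PR² = 90, QR² = 85.
Since PR² = 90 < 85 + 13 = 98, the triangle is acute, so the smallest enclosing circle is the circumcircle.
Circumcentre = (-7/22, -23/22), r² = 5525/242.
Area = π·r² = π·5525/242 ≈ 71.724.

71.724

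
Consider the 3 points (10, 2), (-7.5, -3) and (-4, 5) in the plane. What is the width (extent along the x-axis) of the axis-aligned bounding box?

17.5

max x = 10, min x = -7.5, so width = 17.5.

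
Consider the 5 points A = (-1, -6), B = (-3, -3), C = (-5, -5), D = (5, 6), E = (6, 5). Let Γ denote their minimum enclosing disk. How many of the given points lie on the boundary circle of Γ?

3

A smallest enclosing disk is always determined by at most three of the input points on its boundary.
The minimum enclosing circle is determined by three boundary points: C, D, E.
Their circumcentre is (11/42, 11/42) with r² = 48841/882.
The farthest remaining point A is at distance² 35989/882 ≤ 48841/882.
The points at distance exactly r from the centre are C, D, E — 3 points.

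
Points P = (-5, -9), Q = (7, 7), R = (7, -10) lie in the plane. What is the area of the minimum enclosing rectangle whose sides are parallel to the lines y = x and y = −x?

238

In coordinates u = x + y, v = x − y the rectangle is axis-aligned; the map (x,y)→(u,v) scales areas by 2.
u-values: -14, 14, -3; range = 14 − (-14) = 28.
v-values: 4, 0, 17; range = 17 − 0 = 17.
Area = (28 × 17) / 2 = 238.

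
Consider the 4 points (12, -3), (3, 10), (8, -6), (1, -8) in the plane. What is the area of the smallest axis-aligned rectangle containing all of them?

198

x ranges over [1, 12], width 11.
y ranges over [-8, 10], height 18.
Area = 11 × 18 = 198.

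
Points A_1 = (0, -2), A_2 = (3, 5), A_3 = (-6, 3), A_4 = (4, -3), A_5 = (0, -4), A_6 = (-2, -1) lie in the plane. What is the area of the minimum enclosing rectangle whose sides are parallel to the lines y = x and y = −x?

96

In coordinates u = x + y, v = x − y the rectangle is axis-aligned; the map (x,y)→(u,v) scales areas by 2.
u-values: -2, 8, -3, 1, -4, -3; range = 8 − (-4) = 12.
v-values: 2, -2, -9, 7, 4, -1; range = 7 − (-9) = 16.
Area = (12 × 16) / 2 = 96.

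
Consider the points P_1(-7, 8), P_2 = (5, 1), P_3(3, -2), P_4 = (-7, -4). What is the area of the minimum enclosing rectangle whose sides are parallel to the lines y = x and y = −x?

170

In coordinates u = x + y, v = x − y the rectangle is axis-aligned; the map (x,y)→(u,v) scales areas by 2.
u-values: 1, 6, 1, -11; range = 6 − (-11) = 17.
v-values: -15, 4, 5, -3; range = 5 − (-15) = 20.
Area = (17 × 20) / 2 = 170.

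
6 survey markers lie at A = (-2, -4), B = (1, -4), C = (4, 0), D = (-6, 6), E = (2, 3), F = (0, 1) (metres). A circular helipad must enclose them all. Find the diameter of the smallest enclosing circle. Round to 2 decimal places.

12.27

The minimum enclosing circle is determined by three boundary points: B, C, D.
Their circumcentre is (-115/58, 79/58) with r² = 63325/1682.
The farthest remaining point A is at distance² 48361/1682 ≤ 63325/1682.
Diameter = 2r = 2√(63325/1682) ≈ 12.27.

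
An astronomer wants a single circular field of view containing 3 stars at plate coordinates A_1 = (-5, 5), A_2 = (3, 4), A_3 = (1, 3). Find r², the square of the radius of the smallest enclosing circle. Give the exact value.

16.25

Side lengths²: A_1A_2² = 65, A_1A_3² = 40, A_2A_3² = 5.
Since A_1A_2² = 65 ≥ 40 + 5 = 45, the angle opposite A_1A_2 is not acute, so the smallest enclosing circle has A_1A_2 as diameter.
Centre = midpoint of A_1A_2 = (-1, 4.5), r² = 65/4 = 16.25.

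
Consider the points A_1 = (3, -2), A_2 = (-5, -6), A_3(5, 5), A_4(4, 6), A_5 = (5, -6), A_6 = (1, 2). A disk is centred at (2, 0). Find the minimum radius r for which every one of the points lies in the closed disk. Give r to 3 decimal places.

9.220

The required radius is the distance from (2, 0) to the farthest point.
Squared distances: 5, 85, 34, 40, 45, 5.
Maximum is 85, attained at A_2.
r = √85 ≈ 9.220.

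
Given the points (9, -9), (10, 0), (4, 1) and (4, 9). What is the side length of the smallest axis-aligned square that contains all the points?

18

The bounding box has width 6 and height 18.
An axis-aligned square enclosing the set must have side ≥ max(width, height).
So the minimum side is max(6, 18) = 18.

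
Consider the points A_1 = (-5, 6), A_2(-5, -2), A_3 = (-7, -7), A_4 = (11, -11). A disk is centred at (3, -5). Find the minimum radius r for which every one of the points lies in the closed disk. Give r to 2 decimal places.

13.60

The required radius is the distance from (3, -5) to the farthest point.
Squared distances: 185, 73, 104, 100.
Maximum is 185, attained at A_1.
r = √185 ≈ 13.60.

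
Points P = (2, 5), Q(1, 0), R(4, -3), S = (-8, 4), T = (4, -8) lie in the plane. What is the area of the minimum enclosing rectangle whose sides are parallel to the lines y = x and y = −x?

In coordinates u = x + y, v = x − y the rectangle is axis-aligned; the map (x,y)→(u,v) scales areas by 2.
u-values: 7, 1, 1, -4, -4; range = 7 − (-4) = 11.
v-values: -3, 1, 7, -12, 12; range = 12 − (-12) = 24.
Area = (11 × 24) / 2 = 132.

132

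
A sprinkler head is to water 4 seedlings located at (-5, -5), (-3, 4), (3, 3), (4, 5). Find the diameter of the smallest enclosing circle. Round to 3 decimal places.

A smallest enclosing disk is always determined by at most three of the input points on its boundary.
The farthest pair is (-5, -5)–(4, 5) with squared distance 181. The circle on this segment as diameter has centre (-0.5, 0) and r² = 181/4 = 45.25.
Check (-3, 4): distance² to centre = 22.25 ≤ 45.25, so it lies inside.
All remaining points lie in this disk, and no smaller disk contains both endpoints, so this is the minimum enclosing circle.
Diameter = 2r = 2√(45.25) ≈ 13.454.

13.454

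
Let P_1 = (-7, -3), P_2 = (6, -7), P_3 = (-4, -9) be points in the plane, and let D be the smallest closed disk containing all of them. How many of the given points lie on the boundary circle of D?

2

Side lengths²: P_1P_2² = 185, P_1P_3² = 45, P_2P_3² = 104.
Since P_1P_2² = 185 ≥ 104 + 45 = 149, the angle opposite P_1P_2 is not acute, so the smallest enclosing circle has P_1P_2 as diameter.
Centre = midpoint of P_1P_2 = (-0.5, -5), r² = 185/4 = 46.25.
The points at distance exactly r from the centre are P_1, P_2 — 2 points.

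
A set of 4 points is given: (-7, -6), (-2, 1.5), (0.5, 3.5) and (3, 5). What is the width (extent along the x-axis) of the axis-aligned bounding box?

max x = 3, min x = -7, so width = 10.

10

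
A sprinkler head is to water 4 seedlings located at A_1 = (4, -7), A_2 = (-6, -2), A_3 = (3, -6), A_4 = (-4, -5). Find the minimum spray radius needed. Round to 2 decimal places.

The farthest pair is A_1–A_2 with squared distance 125. The circle on this segment as diameter has centre (-1, -4.5) and r² = 125/4 = 31.25.
Check A_3: distance² to centre = 18.25 ≤ 31.25, so it lies inside.
All remaining points lie in this disk, and no smaller disk contains both endpoints, so this is the minimum enclosing circle.
r = √(31.25) ≈ 5.59.

5.59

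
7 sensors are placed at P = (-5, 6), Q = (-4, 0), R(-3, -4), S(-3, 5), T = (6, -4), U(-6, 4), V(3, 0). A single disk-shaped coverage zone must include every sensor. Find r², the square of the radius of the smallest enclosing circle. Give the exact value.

55.25

The minimum enclosing circle of a finite set is fixed by two of the points (as a diameter) or three (as a circumcircle).
The farthest pair is P–T with squared distance 221. The circle on this segment as diameter has centre (0.5, 1) and r² = 221/4 = 55.25.
Check Q: distance² to centre = 21.25 ≤ 55.25, so it lies inside.
All remaining points lie in this disk, and no smaller disk contains both endpoints, so this is the minimum enclosing circle.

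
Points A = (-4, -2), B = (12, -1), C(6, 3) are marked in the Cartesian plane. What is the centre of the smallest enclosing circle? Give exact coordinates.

(4, -1.5)

Side lengths²: AB² = 257, AC² = 125, BC² = 52.
Since AB² = 257 ≥ 125 + 52 = 177, the angle opposite AB is not acute, so the smallest enclosing circle has AB as diameter.
Centre = midpoint of AB = (4, -1.5), r² = 257/4 = 64.25.
Centre = (4, -1.5).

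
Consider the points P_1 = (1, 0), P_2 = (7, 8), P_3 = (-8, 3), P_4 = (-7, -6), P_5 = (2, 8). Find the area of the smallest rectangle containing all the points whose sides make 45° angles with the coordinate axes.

168

In coordinates u = x + y, v = x − y the rectangle is axis-aligned; the map (x,y)→(u,v) scales areas by 2.
u-values: 1, 15, -5, -13, 10; range = 15 − (-13) = 28.
v-values: 1, -1, -11, -1, -6; range = 1 − (-11) = 12.
Area = (28 × 12) / 2 = 168.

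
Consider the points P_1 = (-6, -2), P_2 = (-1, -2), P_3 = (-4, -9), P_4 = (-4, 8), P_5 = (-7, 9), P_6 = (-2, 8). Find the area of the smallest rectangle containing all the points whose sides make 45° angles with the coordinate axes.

199.5

In coordinates u = x + y, v = x − y the rectangle is axis-aligned; the map (x,y)→(u,v) scales areas by 2.
u-values: -8, -3, -13, 4, 2, 6; range = 6 − (-13) = 19.
v-values: -4, 1, 5, -12, -16, -10; range = 5 − (-16) = 21.
Area = (19 × 21) / 2 = 199.5.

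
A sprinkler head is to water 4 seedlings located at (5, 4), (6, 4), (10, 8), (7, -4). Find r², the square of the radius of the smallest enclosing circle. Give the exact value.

38.25

The minimum enclosing circle of a finite set is fixed by two of the points (as a diameter) or three (as a circumcircle).
The farthest pair is (10, 8)–(7, -4) with squared distance 153. The circle on this segment as diameter has centre (8.5, 2) and r² = 153/4 = 38.25.
Check (5, 4): distance² to centre = 16.25 ≤ 38.25, so it lies inside.
All remaining points lie in this disk, and no smaller disk contains both endpoints, so this is the minimum enclosing circle.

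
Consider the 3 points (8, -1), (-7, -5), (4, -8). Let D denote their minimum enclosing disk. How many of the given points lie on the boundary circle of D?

2

Call the three points A, B, C in the order given.
Side lengths²: AB² = 241, AC² = 65, BC² = 130.
Since AB² = 241 ≥ 130 + 65 = 195, the angle opposite AB is not acute, so the smallest enclosing circle has AB as diameter.
Centre = midpoint of AB = (0.5, -3), r² = 241/4 = 60.25.
The points at distance exactly r from the centre are (8, -1), (-7, -5) — 2 points.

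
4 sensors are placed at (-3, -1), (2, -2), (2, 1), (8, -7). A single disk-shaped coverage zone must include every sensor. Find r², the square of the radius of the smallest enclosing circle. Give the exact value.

The farthest pair is (-3, -1)–(8, -7) with squared distance 157. The circle on this segment as diameter has centre (2.5, -4) and r² = 157/4 = 39.25.
Check (2, -2): distance² to centre = 4.25 ≤ 39.25, so it lies inside.
All remaining points lie in this disk, and no smaller disk contains both endpoints, so this is the minimum enclosing circle.

39.25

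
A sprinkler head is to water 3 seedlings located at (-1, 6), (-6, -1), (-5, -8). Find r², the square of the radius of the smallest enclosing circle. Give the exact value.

53

Call the three points A, B, C in the order given.
Side lengths²: AB² = 74, AC² = 212, BC² = 50.
Since AC² = 212 ≥ 74 + 50 = 124, the angle opposite AC is not acute, so the smallest enclosing circle has AC as diameter.
Centre = midpoint of AC = (-3, -1), r² = 212/4 = 53.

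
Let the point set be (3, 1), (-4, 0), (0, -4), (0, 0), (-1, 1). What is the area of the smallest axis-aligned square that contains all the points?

49

The bounding box has width 7 and height 5.
An axis-aligned square enclosing the set must have side ≥ max(width, height).
So the minimum side is max(7, 5) = 7.
Area = 7² = 49.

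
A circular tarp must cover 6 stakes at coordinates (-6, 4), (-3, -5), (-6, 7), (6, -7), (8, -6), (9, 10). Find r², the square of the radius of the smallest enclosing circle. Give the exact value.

164645/1681

By Welzl's lemma the MEC is supported by two points (diametrically opposite) or three points (on a circumcircle).
The minimum enclosing circle is determined by three boundary points: (-6, 7), (6, -7), (9, 10).
Their circumcentre is (112/41, 96/41) with r² = 164645/1681.
The farthest remaining point (8, -6) is at distance² 163620/1681 ≤ 164645/1681.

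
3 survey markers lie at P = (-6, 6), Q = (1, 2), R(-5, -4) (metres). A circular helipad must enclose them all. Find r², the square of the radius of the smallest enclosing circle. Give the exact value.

6565/242

Side lengths²: PQ² = 65, PR² = 101, QR² = 72.
Since PR² = 101 < 72 + 65 = 137, the triangle is acute, so the smallest enclosing circle is the circumcircle.
Circumcentre = (-91/22, 25/22), r² = 6565/242.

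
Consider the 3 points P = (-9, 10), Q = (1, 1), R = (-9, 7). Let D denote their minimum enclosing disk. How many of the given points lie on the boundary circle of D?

Side lengths²: PQ² = 181, PR² = 9, QR² = 136.
Since PQ² = 181 ≥ 136 + 9 = 145, the angle opposite PQ is not acute, so the smallest enclosing circle has PQ as diameter.
Centre = midpoint of PQ = (-4, 5.5), r² = 181/4 = 45.25.
The points at distance exactly r from the centre are P, Q — 2 points.

2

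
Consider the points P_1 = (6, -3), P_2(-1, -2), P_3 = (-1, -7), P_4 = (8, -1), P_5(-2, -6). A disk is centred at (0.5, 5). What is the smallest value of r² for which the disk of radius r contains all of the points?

146.25

The required radius is the distance from (0.5, 5) to the farthest point.
Squared distances: 94.25, 51.25, 146.25, 92.25, 127.25.
Maximum is 146.25, attained at P_3.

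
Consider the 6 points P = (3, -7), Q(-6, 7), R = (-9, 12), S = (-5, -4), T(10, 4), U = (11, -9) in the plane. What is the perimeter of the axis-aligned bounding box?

82

Width = max x − min x = 11 − (-9) = 20.
Height = max y − min y = 12 − (-9) = 21.
Perimeter = 2(20 + 21) = 82.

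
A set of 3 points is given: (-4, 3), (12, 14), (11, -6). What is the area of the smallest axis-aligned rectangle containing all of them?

320

x ranges over [-4, 12], width 16.
y ranges over [-6, 14], height 20.
Area = 16 × 20 = 320.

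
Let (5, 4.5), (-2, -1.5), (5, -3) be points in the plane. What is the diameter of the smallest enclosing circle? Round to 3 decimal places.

9.429

Call the three points A, B, C in the order given.
Side lengths²: AB² = 85, AC² = 56.25, BC² = 51.25.
Since AB² = 85 < 56.25 + 51.25 = 107.5, the triangle is acute, so the smallest enclosing circle is the circumcircle.
Circumcentre = (15/7, 0.75), r² = 17425/784.
Diameter = 2r = 2√(17425/784) ≈ 9.429.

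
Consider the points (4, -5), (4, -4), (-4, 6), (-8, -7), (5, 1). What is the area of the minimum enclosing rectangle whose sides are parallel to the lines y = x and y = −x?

In coordinates u = x + y, v = x − y the rectangle is axis-aligned; the map (x,y)→(u,v) scales areas by 2.
u-values: -1, 0, 2, -15, 6; range = 6 − (-15) = 21.
v-values: 9, 8, -10, -1, 4; range = 9 − (-10) = 19.
Area = (21 × 19) / 2 = 199.5.

199.5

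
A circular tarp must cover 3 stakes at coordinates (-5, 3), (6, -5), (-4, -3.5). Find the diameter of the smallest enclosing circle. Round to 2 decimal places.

Call the three points A, B, C in the order given.
Side lengths²: AB² = 185, AC² = 43.25, BC² = 102.25.
Since AB² = 185 ≥ 102.25 + 43.25 = 145.5, the angle opposite AB is not acute, so the smallest enclosing circle has AB as diameter.
Centre = midpoint of AB = (0.5, -1), r² = 185/4 = 46.25.
Diameter = 2r = 2√(46.25) ≈ 13.60.

13.60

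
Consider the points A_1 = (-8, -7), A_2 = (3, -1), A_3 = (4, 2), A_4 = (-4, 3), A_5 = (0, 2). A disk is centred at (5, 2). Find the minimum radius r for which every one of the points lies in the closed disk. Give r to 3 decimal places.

The required radius is the distance from (5, 2) to the farthest point.
Squared distances: 250, 13, 1, 82, 25.
Maximum is 250, attained at A_1.
r = √250 ≈ 15.811.

15.811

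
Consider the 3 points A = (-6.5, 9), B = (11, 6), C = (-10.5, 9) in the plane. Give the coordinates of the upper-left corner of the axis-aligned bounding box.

x-range [-10.5, 11], y-range [6, 9].
The upper-left corner is (-10.5, 9).

(-10.5, 9)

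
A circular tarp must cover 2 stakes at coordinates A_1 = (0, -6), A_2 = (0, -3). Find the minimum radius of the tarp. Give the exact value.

1.5

The smallest circle enclosing two points has them as diameter endpoints.
Centre = midpoint = (0, -4.5); r² = |A_1A_2|²/4 = 9/4 = 2.25.
r = √(2.25) = 1.5.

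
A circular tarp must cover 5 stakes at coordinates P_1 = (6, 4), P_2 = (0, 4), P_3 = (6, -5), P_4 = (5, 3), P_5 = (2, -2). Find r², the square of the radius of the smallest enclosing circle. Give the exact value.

The minimum enclosing circle of a finite set is fixed by two of the points (as a diameter) or three (as a circumcircle).
The farthest pair is P_2–P_3 with squared distance 117. The circle on this segment as diameter has centre (3, -0.5) and r² = 117/4 = 29.25.
Check P_1: distance² to centre = 29.25 ≤ 29.25, so it lies inside.
All remaining points lie in this disk, and no smaller disk contains both endpoints, so this is the minimum enclosing circle.

29.25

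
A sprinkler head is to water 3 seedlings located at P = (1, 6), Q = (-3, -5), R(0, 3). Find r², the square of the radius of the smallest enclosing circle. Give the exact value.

34.25

Side lengths²: PQ² = 137, PR² = 10, QR² = 73.
Since PQ² = 137 ≥ 73 + 10 = 83, the angle opposite PQ is not acute, so the smallest enclosing circle has PQ as diameter.
Centre = midpoint of PQ = (-1, 0.5), r² = 137/4 = 34.25.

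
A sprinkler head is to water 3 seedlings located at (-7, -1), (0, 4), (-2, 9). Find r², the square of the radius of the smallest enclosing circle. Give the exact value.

Call the three points A, B, C in the order given.
Side lengths²: AB² = 74, AC² = 125, BC² = 29.
Since AC² = 125 ≥ 74 + 29 = 103, the angle opposite AC is not acute, so the smallest enclosing circle has AC as diameter.
Centre = midpoint of AC = (-4.5, 4), r² = 125/4 = 31.25.

31.25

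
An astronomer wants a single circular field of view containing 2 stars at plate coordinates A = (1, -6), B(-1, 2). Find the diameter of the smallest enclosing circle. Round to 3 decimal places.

The smallest circle enclosing two points has them as diameter endpoints.
Centre = midpoint = (0, -2); r² = |AB|²/4 = 68/4 = 17.
Diameter = 2r = 2√17 ≈ 8.246.

8.246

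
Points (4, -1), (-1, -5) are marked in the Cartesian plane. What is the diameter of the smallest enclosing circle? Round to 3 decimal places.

The smallest circle enclosing two points has them as diameter endpoints.
Centre = midpoint = (1.5, -3); r² = |(4, -1)−(-1, -5)|²/4 = 41/4 = 10.25.
Diameter = 2r = 2√(10.25) ≈ 6.403.

6.403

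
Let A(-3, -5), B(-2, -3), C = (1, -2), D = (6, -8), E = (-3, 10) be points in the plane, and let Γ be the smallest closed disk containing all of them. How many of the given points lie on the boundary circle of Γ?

The farthest pair is D–E with squared distance 405. The circle on this segment as diameter has centre (1.5, 1) and r² = 405/4 = 101.25.
Check A: distance² to centre = 56.25 ≤ 101.25, so it lies inside.
All remaining points lie in this disk, and no smaller disk contains both endpoints, so this is the minimum enclosing circle.
The points at distance exactly r from the centre are D, E — 2 points.

2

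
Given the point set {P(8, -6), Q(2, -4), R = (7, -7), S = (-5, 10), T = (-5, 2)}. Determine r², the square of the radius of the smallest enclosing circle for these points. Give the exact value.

The minimum enclosing circle of a finite set is fixed by two of the points (as a diameter) or three (as a circumcircle).
The farthest pair is R–S with squared distance 433. The circle on this segment as diameter has centre (1, 1.5) and r² = 433/4 = 108.25.
Check P: distance² to centre = 105.25 ≤ 108.25, so it lies inside.
All remaining points lie in this disk, and no smaller disk contains both endpoints, so this is the minimum enclosing circle.

108.25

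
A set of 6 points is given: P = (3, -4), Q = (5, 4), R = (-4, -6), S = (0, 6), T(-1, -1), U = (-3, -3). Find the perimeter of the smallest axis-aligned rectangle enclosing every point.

42

Width = max x − min x = 5 − (-4) = 9.
Height = max y − min y = 6 − (-6) = 12.
Perimeter = 2(9 + 12) = 42.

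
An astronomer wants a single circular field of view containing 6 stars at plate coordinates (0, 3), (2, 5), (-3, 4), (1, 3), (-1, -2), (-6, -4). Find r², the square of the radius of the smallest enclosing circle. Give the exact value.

36.25

By Welzl's lemma the MEC is supported by two points (diametrically opposite) or three points (on a circumcircle).
The farthest pair is (2, 5)–(-6, -4) with squared distance 145. The circle on this segment as diameter has centre (-2, 0.5) and r² = 145/4 = 36.25.
Check (0, 3): distance² to centre = 10.25 ≤ 36.25, so it lies inside.
All remaining points lie in this disk, and no smaller disk contains both endpoints, so this is the minimum enclosing circle.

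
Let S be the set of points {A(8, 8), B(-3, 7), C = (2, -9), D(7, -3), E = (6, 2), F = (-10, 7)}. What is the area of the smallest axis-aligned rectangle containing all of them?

x ranges over [-10, 8], width 18.
y ranges over [-9, 8], height 17.
Area = 18 × 17 = 306.

306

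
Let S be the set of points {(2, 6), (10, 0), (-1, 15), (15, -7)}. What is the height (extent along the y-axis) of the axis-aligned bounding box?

22

max y = 15, min y = -7, so height = 22.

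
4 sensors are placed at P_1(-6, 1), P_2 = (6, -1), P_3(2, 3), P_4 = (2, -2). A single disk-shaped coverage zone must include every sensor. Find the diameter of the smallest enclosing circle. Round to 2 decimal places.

12.17

The farthest pair is P_1–P_2 with squared distance 148. The circle on this segment as diameter has centre (0, 0) and r² = 148/4 = 37.
Check P_3: distance² to centre = 13 ≤ 37, so it lies inside.
All remaining points lie in this disk, and no smaller disk contains both endpoints, so this is the minimum enclosing circle.
Diameter = 2r = 2√37 ≈ 12.17.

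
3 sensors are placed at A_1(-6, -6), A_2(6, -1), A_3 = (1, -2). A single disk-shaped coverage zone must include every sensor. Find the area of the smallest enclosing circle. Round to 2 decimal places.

132.73

Side lengths²: A_1A_2² = 169, A_1A_3² = 65, A_2A_3² = 26.
Since A_1A_2² = 169 ≥ 65 + 26 = 91, the angle opposite A_1A_2 is not acute, so the smallest enclosing circle has A_1A_2 as diameter.
Centre = midpoint of A_1A_2 = (0, -3.5), r² = 169/4 = 42.25.
Area = π·r² = π·42.25 ≈ 132.73.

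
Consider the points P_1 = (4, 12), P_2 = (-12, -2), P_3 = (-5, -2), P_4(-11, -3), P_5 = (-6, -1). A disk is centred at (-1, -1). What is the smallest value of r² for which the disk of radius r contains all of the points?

The required radius is the distance from (-1, -1) to the farthest point.
Squared distances: 194, 122, 17, 104, 25.
Maximum is 194, attained at P_1.

194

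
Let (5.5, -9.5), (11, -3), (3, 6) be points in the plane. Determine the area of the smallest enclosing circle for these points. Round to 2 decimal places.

193.60

Call the three points A, B, C in the order given.
Side lengths²: AB² = 72.5, AC² = 246.5, BC² = 145.
Since AC² = 246.5 ≥ 145 + 72.5 = 217.5, the angle opposite AC is not acute, so the smallest enclosing circle has AC as diameter.
Centre = midpoint of AC = (4.25, -1.75), r² = 246.5/4 = 61.625.
Area = π·r² = π·61.625 ≈ 193.60.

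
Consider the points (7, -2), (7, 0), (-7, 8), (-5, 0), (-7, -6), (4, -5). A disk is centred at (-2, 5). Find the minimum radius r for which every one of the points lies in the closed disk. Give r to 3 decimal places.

The required radius is the distance from (-2, 5) to the farthest point.
Squared distances: 130, 106, 34, 34, 146, 136.
Maximum is 146, attained at (-7, -6).
r = √146 ≈ 12.083.

12.083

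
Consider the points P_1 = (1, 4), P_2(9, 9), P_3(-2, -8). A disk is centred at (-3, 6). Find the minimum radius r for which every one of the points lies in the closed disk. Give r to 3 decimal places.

14.036

The required radius is the distance from (-3, 6) to the farthest point.
Squared distances: 20, 153, 197.
Maximum is 197, attained at P_3.
r = √197 ≈ 14.036.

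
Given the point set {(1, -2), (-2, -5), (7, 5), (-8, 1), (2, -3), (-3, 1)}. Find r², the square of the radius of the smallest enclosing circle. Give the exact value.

43621/722

The minimum enclosing circle of a finite set is fixed by two of the points (as a diameter) or three (as a circumcircle).
The minimum enclosing circle is determined by three boundary points: (-2, -5), (7, 5), (-8, 1).
Their circumcentre is (-15/38, 99/38) with r² = 43621/722.
The farthest remaining point (2, -3) is at distance² 26825/722 ≤ 43621/722.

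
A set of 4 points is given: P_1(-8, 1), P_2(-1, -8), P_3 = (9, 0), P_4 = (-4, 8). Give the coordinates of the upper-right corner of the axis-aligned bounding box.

(9, 8)

x-range [-8, 9], y-range [-8, 8].
The upper-right corner is (9, 8).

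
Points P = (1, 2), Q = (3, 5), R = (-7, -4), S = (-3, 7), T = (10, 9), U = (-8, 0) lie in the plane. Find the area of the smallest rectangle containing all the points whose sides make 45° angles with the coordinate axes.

165

In coordinates u = x + y, v = x − y the rectangle is axis-aligned; the map (x,y)→(u,v) scales areas by 2.
u-values: 3, 8, -11, 4, 19, -8; range = 19 − (-11) = 30.
v-values: -1, -2, -3, -10, 1, -8; range = 1 − (-10) = 11.
Area = (30 × 11) / 2 = 165.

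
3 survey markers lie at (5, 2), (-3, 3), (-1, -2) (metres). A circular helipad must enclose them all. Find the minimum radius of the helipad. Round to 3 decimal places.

4.119

Call the three points A, B, C in the order given.
Side lengths²: AB² = 65, AC² = 52, BC² = 29.
Since AB² = 65 < 52 + 29 = 81, the triangle is acute, so the smallest enclosing circle is the circumcircle.
Circumcentre = (17/19, 63/38), r² = 24505/1444.
r = √(24505/1444) ≈ 4.119.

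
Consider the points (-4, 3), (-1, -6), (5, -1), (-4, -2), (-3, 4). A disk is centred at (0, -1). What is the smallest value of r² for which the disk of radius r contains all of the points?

34

The required radius is the distance from (0, -1) to the farthest point.
Squared distances: 32, 26, 25, 17, 34.
Maximum is 34, attained at (-3, 4).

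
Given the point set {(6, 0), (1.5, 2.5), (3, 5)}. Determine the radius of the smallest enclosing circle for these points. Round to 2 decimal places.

2.92

Call the three points A, B, C in the order given.
Side lengths²: AB² = 26.5, AC² = 34, BC² = 8.5.
Since AC² = 34 < 26.5 + 8.5 = 35, the triangle is acute, so the smallest enclosing circle is the circumcircle.
Circumcentre = (53/12, 2.45), r² = 15317/1800.
r = √(15317/1800) ≈ 2.92.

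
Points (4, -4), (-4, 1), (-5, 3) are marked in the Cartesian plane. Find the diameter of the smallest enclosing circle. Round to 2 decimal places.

Call the three points A, B, C in the order given.
Side lengths²: AB² = 89, AC² = 130, BC² = 5.
Since AC² = 130 ≥ 89 + 5 = 94, the angle opposite AC is not acute, so the smallest enclosing circle has AC as diameter.
Centre = midpoint of AC = (-0.5, -0.5), r² = 130/4 = 32.5.
Diameter = 2r = 2√(32.5) ≈ 11.40.

11.40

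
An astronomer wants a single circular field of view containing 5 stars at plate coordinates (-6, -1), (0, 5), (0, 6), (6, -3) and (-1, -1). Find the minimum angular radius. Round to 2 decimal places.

The minimum enclosing circle is determined by three boundary points: (-6, -1), (0, 6), (6, -3).
Their circumcentre is (0.28125, -0.3125) with r² = 39.9267578125.
The farthest remaining point (0, 5) is at distance² 28.3017578125 ≤ 39.9267578125.
r = √(39.9267578125) ≈ 6.32.

6.32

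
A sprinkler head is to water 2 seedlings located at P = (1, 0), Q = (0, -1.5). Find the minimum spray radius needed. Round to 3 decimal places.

0.901

The smallest circle enclosing two points has them as diameter endpoints.
Centre = midpoint = (0.5, -0.75); r² = |PQ|²/4 = 3.25/4 = 0.8125.
r = √(0.8125) ≈ 0.901.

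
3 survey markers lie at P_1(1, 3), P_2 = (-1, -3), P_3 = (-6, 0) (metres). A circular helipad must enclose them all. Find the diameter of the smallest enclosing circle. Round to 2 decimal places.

7.80

Side lengths²: P_1P_2² = 40, P_1P_3² = 58, P_2P_3² = 34.
Since P_1P_3² = 58 < 40 + 34 = 74, the triangle is acute, so the smallest enclosing circle is the circumcircle.
Circumcentre = (-13/6, 13/18), r² = 2465/162.
Diameter = 2r = 2√(2465/162) ≈ 7.80.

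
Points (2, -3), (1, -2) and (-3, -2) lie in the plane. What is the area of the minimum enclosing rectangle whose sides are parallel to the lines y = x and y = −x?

12

In coordinates u = x + y, v = x − y the rectangle is axis-aligned; the map (x,y)→(u,v) scales areas by 2.
u-values: -1, -1, -5; range = -1 − (-5) = 4.
v-values: 5, 3, -1; range = 5 − (-1) = 6.
Area = (4 × 6) / 2 = 12.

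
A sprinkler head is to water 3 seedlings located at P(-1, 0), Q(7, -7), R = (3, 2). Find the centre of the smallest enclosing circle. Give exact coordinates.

(139/44, -73/22)

Side lengths²: PQ² = 113, PR² = 20, QR² = 97.
Since PQ² = 113 < 97 + 20 = 117, the triangle is acute, so the smallest enclosing circle is the circumcircle.
Circumcentre = (139/44, -73/22), r² = 54805/1936.
Centre = (139/44, -73/22).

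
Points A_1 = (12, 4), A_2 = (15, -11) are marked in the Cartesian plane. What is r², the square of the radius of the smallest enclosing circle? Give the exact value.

The smallest circle enclosing two points has them as diameter endpoints.
Centre = midpoint = (13.5, -3.5); r² = |A_1A_2|²/4 = 234/4 = 58.5.

58.5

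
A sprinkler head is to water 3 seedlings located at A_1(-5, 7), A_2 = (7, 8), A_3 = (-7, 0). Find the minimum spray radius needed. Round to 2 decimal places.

8.06

Side lengths²: A_1A_2² = 145, A_1A_3² = 53, A_2A_3² = 260.
Since A_2A_3² = 260 ≥ 145 + 53 = 198, the angle opposite A_2A_3 is not acute, so the smallest enclosing circle has A_2A_3 as diameter.
Centre = midpoint of A_2A_3 = (0, 4), r² = 260/4 = 65.
r = √65 ≈ 8.06.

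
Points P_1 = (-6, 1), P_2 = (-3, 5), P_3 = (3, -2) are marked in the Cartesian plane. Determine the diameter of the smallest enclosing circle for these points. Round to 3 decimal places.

9.718

Side lengths²: P_1P_2² = 25, P_1P_3² = 90, P_2P_3² = 85.
Since P_1P_3² = 90 < 85 + 25 = 110, the triangle is acute, so the smallest enclosing circle is the circumcircle.
Circumcentre = (-7/6, 0.5), r² = 425/18.
Diameter = 2r = 2√(425/18) ≈ 9.718.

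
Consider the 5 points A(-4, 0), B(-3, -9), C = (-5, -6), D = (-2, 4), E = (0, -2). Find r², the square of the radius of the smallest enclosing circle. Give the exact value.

42.5

The minimum enclosing circle of a finite set is fixed by two of the points (as a diameter) or three (as a circumcircle).
The farthest pair is B–D with squared distance 170. The circle on this segment as diameter has centre (-2.5, -2.5) and r² = 170/4 = 42.5.
Check A: distance² to centre = 8.5 ≤ 42.5, so it lies inside.
All remaining points lie in this disk, and no smaller disk contains both endpoints, so this is the minimum enclosing circle.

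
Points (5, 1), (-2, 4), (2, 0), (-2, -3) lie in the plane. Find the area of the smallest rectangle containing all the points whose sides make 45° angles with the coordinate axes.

55

In coordinates u = x + y, v = x − y the rectangle is axis-aligned; the map (x,y)→(u,v) scales areas by 2.
u-values: 6, 2, 2, -5; range = 6 − (-5) = 11.
v-values: 4, -6, 2, 1; range = 4 − (-6) = 10.
Area = (11 × 10) / 2 = 55.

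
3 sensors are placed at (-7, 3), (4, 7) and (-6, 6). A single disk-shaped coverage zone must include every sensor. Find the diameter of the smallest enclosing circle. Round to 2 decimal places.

Call the three points A, B, C in the order given.
Side lengths²: AB² = 137, AC² = 10, BC² = 101.
Since AB² = 137 ≥ 101 + 10 = 111, the angle opposite AB is not acute, so the smallest enclosing circle has AB as diameter.
Centre = midpoint of AB = (-1.5, 5), r² = 137/4 = 34.25.
Diameter = 2r = 2√(34.25) ≈ 11.70.

11.70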